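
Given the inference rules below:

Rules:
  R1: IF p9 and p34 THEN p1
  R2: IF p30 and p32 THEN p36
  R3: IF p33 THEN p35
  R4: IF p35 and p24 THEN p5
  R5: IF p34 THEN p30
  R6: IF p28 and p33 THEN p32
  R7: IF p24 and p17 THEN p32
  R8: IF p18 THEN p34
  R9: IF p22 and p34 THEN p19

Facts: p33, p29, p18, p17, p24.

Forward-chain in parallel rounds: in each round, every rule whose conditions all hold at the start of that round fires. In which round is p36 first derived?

[1] R3 [IF p33 THEN p35]; R7 [IF p24 and p17 THEN p32]; R8 [IF p18 THEN p34]. ⇒ new: p35, p32, p34.
[2] R4 [IF p35 and p24 THEN p5]; R5 [IF p34 THEN p30]. ⇒ new: p5, p30.
[3] R2 [IF p30 and p32 THEN p36]. ⇒ new: p36.
p36 first appears in round 3.

3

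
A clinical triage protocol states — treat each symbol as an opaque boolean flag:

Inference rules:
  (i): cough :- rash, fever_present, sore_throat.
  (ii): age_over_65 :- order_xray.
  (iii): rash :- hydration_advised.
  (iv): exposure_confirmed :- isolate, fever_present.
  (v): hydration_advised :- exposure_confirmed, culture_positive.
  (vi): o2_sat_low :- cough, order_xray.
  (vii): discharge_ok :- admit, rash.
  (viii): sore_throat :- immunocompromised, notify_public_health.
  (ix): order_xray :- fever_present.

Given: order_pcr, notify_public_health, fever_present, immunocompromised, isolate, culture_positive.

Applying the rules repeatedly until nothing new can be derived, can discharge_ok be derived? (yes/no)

no

[1] (iv) [exposure_confirmed :- isolate, fever_present.]; (viii) [sore_throat :- immunocompromised, notify_public_health.]; (ix) [order_xray :- fever_present.]. ⇒ new: exposure_confirmed, sore_throat, order_xray.
[2] (ii) [age_over_65 :- order_xray.]; (v) [hydration_advised :- exposure_confirmed, culture_positive.]. ⇒ new: age_over_65, hydration_advised.
[3] (iii) [rash :- hydration_advised.]. ⇒ new: rash.
[4] (i) [cough :- rash, fever_present, sore_throat.]. ⇒ new: cough.
[5] (vi) [o2_sat_low :- cough, order_xray.]. ⇒ new: o2_sat_low.
Fixed point reached. discharge_ok is concluded only by (vii); (vii) needs admit (never derived).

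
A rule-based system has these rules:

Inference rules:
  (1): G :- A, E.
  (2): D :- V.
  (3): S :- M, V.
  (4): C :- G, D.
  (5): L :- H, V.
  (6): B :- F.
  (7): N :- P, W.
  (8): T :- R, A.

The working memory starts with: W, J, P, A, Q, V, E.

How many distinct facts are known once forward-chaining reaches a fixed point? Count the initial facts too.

11

[1] (1) [G :- A, E.]; (2) [D :- V.]; (7) [N :- P, W.]. ⇒ new: G, D, N.
[2] (4) [C :- G, D.]. ⇒ new: C.
Closure: {A, C, D, E, G, J, N, P, Q, V, W} — 11 facts.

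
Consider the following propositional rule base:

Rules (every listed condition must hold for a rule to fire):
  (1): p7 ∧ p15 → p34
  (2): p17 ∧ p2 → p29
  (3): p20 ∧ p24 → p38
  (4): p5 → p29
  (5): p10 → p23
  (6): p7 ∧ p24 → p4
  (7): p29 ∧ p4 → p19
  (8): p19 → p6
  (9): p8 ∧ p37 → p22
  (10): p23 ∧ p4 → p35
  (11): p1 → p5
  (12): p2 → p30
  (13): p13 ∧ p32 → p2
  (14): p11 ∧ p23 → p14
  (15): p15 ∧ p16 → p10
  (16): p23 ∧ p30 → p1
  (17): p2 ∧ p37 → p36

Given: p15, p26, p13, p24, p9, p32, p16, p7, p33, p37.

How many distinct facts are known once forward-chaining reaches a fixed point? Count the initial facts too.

[1] (1) [p7 ∧ p15 → p34]; (6) [p7 ∧ p24 → p4]; (13) [p13 ∧ p32 → p2]; (15) [p15 ∧ p16 → p10]. ⇒ new: p34, p4, p2, p10.
[2] (5) [p10 → p23]; (12) [p2 → p30]; (17) [p2 ∧ p37 → p36]. ⇒ new: p23, p30, p36.
[3] (10) [p23 ∧ p4 → p35]; (16) [p23 ∧ p30 → p1]. ⇒ new: p35, p1.
[4] (11) [p1 → p5]. ⇒ new: p5.
[5] (4) [p5 → p29]. ⇒ new: p29.
[6] (7) [p29 ∧ p4 → p19]. ⇒ new: p19.
[7] (8) [p19 → p6]. ⇒ new: p6.
Closure: {p1, p10, p13, p15, p16, p19, p2, p23, p24, p26, p29, p30, p32, p33, p34, p35, p36, p37, p4, p5, p6, p7, p9} — 23 facts.

23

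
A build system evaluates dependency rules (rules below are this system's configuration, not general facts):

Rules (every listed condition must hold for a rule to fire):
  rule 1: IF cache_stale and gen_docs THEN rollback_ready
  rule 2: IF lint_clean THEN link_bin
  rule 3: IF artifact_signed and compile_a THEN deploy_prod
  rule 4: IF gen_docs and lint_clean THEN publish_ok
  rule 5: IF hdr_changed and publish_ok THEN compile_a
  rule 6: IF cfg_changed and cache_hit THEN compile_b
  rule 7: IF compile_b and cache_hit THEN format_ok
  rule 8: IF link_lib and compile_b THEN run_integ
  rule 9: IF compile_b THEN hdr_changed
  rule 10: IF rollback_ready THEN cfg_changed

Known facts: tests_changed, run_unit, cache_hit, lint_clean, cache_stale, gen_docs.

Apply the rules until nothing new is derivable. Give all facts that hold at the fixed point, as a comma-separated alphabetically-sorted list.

cache_hit, cache_stale, cfg_changed, compile_a, compile_b, format_ok, gen_docs, hdr_changed, link_bin, lint_clean, publish_ok, rollback_ready, run_unit, tests_changed

Round 1: rule 1 [IF cache_stale and gen_docs THEN rollback_ready]; rule 2 [IF lint_clean THEN link_bin]; rule 4 [IF gen_docs and lint_clean THEN publish_ok]. Adds rollback_ready, link_bin, publish_ok.
Round 2: rule 10 [IF rollback_ready THEN cfg_changed]. Adds cfg_changed.
Round 3: rule 6 [IF cfg_changed and cache_hit THEN compile_b]. Adds compile_b.
Round 4: rule 7 [IF compile_b and cache_hit THEN format_ok]; rule 9 [IF compile_b THEN hdr_changed]. Adds format_ok, hdr_changed.
Round 5: rule 5 [IF hdr_changed and publish_ok THEN compile_a]. Adds compile_a.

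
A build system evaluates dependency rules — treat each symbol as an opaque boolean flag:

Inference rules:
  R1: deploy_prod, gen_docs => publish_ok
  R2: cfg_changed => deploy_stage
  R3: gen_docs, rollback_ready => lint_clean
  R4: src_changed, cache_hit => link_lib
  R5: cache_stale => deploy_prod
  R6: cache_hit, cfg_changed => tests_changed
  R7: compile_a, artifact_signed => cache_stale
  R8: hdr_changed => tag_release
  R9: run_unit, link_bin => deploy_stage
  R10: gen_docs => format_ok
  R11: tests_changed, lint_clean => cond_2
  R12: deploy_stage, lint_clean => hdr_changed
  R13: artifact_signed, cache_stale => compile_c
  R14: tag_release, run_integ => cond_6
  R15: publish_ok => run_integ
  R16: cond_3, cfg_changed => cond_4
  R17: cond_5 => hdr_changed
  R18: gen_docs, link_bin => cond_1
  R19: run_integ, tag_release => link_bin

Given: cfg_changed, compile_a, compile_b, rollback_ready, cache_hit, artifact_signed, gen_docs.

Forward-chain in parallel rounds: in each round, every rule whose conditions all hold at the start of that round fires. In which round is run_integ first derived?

4

Round 1 fires R2, R3, R6, R7, R10, giving deploy_stage, lint_clean, tests_changed, cache_stale, format_ok.
Round 2 fires R5, R11, R12, R13, giving deploy_prod, cond_2, hdr_changed, compile_c.
Round 3 fires R1, R8, giving publish_ok, tag_release.
Round 4 fires R15, giving run_integ.
run_integ first appears in round 4.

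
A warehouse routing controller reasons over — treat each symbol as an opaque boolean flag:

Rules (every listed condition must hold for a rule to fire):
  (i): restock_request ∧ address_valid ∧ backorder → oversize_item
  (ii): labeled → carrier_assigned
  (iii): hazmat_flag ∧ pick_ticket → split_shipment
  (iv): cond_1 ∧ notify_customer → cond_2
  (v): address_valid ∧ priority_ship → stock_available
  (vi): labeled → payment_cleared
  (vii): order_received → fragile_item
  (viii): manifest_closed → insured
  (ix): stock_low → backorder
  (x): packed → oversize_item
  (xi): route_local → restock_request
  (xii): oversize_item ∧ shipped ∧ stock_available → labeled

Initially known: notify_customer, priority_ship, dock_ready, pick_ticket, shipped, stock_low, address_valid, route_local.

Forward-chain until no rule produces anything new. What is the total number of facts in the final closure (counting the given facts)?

Round 1 — (v), (ix), (xi), derive stock_available, backorder, restock_request.
Round 2 — (i), derive oversize_item.
Round 3 — (xii), derive labeled.
Round 4 — (ii), (vi), derive carrier_assigned, payment_cleared.
Closure: {address_valid, backorder, carrier_assigned, dock_ready, labeled, notify_customer, oversize_item, payment_cleared, pick_ticket, priority_ship, restock_request, route_local, shipped, stock_available, stock_low} — 15 facts.

15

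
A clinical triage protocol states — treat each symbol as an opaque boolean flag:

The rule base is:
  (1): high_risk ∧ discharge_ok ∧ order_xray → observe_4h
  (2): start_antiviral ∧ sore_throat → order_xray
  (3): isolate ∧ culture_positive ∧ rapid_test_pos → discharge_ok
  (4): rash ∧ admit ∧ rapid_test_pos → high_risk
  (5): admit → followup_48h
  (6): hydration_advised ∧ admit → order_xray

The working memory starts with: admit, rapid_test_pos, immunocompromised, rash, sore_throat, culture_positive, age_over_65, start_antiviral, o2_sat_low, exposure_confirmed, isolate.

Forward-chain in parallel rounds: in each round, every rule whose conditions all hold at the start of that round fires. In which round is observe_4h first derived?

2

[1] (2) [start_antiviral ∧ sore_throat → order_xray]; (3) [isolate ∧ culture_positive ∧ rapid_test_pos → discharge_ok]; (4) [rash ∧ admit ∧ rapid_test_pos → high_risk]; (5) [admit → followup_48h]. ⇒ new: order_xray, discharge_ok, high_risk, followup_48h.
[2] (1) [high_risk ∧ discharge_ok ∧ order_xray → observe_4h]. ⇒ new: observe_4h.
observe_4h first appears in round 2.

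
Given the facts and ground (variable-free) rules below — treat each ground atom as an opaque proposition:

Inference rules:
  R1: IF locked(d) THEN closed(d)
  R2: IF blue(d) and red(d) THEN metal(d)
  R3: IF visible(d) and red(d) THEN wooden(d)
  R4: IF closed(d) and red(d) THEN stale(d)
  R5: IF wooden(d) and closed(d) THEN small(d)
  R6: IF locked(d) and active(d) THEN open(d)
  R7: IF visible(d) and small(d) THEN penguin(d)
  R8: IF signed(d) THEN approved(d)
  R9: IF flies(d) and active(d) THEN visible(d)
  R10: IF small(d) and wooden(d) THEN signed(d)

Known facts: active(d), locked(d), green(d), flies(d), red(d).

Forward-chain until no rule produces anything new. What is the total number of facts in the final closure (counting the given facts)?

14

Round 1 fires R1, R6, R9, giving closed(d), open(d), visible(d).
Round 2 fires R3, R4, giving wooden(d), stale(d).
Round 3 fires R5, giving small(d).
Round 4 fires R7, R10, giving penguin(d), signed(d).
Round 5 fires R8, giving approved(d).
Closure: {active(d), approved(d), closed(d), flies(d), green(d), locked(d), open(d), penguin(d), red(d), signed(d), small(d), stale(d), visible(d), wooden(d)} — 14 facts.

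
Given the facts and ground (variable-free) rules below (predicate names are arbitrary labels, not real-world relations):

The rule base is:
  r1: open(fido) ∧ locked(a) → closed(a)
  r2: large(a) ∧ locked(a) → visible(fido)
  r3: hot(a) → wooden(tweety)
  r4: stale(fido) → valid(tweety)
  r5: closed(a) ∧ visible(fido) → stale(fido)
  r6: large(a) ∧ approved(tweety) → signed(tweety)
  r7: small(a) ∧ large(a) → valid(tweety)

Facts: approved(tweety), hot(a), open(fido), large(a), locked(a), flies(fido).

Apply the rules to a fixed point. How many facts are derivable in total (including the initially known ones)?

Round 1 — r1, r2, r3, r6, derive closed(a), visible(fido), wooden(tweety), signed(tweety).
Round 2 — r5, derive stale(fido).
Round 3 — r4, derive valid(tweety).
Closure: {approved(tweety), closed(a), flies(fido), hot(a), large(a), locked(a), open(fido), signed(tweety), stale(fido), valid(tweety), visible(fido), wooden(tweety)} — 12 facts.

12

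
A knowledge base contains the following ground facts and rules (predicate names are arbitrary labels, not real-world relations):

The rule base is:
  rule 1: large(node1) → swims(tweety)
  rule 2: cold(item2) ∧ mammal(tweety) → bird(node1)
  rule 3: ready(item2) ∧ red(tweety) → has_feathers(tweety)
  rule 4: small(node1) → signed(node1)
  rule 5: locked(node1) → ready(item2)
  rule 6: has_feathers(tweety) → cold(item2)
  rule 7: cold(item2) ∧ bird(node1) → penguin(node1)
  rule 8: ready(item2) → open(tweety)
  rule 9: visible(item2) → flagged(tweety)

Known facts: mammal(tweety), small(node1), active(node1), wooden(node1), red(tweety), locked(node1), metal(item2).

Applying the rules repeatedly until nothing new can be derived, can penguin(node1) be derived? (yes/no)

yes

Round 1: rule 4 [small(node1) → signed(node1)]; rule 5 [locked(node1) → ready(item2)]. Adds signed(node1), ready(item2).
Round 2: rule 3 [ready(item2) ∧ red(tweety) → has_feathers(tweety)]; rule 8 [ready(item2) → open(tweety)]. Adds has_feathers(tweety), open(tweety).
Round 3: rule 6 [has_feathers(tweety) → cold(item2)]. Adds cold(item2).
Round 4: rule 2 [cold(item2) ∧ mammal(tweety) → bird(node1)]. Adds bird(node1).
Round 5: rule 7 [cold(item2) ∧ bird(node1) → penguin(node1)]. Adds penguin(node1).
penguin(node1) appears in round 5, so it is derivable.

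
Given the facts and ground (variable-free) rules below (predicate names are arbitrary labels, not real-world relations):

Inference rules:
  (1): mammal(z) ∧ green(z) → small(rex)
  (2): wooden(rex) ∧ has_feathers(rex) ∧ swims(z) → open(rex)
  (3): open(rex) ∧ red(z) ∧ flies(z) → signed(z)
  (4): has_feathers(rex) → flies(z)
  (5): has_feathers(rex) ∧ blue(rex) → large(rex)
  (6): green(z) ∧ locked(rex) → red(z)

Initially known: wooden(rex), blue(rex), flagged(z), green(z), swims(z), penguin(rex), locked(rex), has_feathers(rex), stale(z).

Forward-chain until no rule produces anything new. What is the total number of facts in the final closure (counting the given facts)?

Round 1 — (2), (4), (5), (6), derive open(rex), flies(z), large(rex), red(z).
Round 2 — (3), derive signed(z).
Closure: {blue(rex), flagged(z), flies(z), green(z), has_feathers(rex), large(rex), locked(rex), open(rex), penguin(rex), red(z), signed(z), stale(z), swims(z), wooden(rex)} — 14 facts.

14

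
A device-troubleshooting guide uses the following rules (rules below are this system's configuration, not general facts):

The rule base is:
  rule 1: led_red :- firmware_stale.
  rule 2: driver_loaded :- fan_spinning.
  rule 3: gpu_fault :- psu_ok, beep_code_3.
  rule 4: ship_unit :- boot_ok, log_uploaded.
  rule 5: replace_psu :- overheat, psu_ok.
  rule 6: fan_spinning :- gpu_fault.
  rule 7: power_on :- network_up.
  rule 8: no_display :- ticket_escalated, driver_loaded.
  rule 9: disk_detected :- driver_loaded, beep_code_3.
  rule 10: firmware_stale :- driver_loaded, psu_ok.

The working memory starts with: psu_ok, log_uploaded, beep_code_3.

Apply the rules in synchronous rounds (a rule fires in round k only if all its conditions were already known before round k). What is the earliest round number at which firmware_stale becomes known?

4

Round 1: rule 3 [gpu_fault :- psu_ok, beep_code_3.]. Adds gpu_fault.
Round 2: rule 6 [fan_spinning :- gpu_fault.]. Adds fan_spinning.
Round 3: rule 2 [driver_loaded :- fan_spinning.]. Adds driver_loaded.
Round 4: rule 9 [disk_detected :- driver_loaded, beep_code_3.]; rule 10 [firmware_stale :- driver_loaded, psu_ok.]. Adds disk_detected, firmware_stale.
firmware_stale first appears in round 4.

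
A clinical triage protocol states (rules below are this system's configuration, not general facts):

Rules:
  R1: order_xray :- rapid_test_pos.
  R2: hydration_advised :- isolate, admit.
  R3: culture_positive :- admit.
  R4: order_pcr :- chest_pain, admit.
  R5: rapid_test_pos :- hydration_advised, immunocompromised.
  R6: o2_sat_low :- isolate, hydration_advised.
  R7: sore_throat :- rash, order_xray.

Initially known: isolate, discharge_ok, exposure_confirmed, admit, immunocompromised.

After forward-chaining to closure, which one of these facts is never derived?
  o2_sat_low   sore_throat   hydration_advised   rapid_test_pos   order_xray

[1] R2 [hydration_advised :- isolate, admit.]; R3 [culture_positive :- admit.]. ⇒ new: hydration_advised, culture_positive.
[2] R5 [rapid_test_pos :- hydration_advised, immunocompromised.]; R6 [o2_sat_low :- isolate, hydration_advised.]. ⇒ new: rapid_test_pos, o2_sat_low.
[3] R1 [order_xray :- rapid_test_pos.]. ⇒ new: order_xray.
Derived: o2_sat_low (round 2), order_xray (round 3), rapid_test_pos (round 2), hydration_advised (round 1). sore_throat never appears in any round.

sore_throat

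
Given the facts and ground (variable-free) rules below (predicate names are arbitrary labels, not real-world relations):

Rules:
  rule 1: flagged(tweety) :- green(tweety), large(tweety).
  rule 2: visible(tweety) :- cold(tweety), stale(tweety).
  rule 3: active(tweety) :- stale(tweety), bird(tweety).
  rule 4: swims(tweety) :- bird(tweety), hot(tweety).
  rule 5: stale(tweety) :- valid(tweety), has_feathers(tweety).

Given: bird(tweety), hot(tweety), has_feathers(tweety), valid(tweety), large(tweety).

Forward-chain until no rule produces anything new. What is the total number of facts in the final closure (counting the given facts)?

Round 1 — rule 4, rule 5, derive swims(tweety), stale(tweety).
Round 2 — rule 3, derive active(tweety).
Closure: {active(tweety), bird(tweety), has_feathers(tweety), hot(tweety), large(tweety), stale(tweety), swims(tweety), valid(tweety)} — 8 facts.

8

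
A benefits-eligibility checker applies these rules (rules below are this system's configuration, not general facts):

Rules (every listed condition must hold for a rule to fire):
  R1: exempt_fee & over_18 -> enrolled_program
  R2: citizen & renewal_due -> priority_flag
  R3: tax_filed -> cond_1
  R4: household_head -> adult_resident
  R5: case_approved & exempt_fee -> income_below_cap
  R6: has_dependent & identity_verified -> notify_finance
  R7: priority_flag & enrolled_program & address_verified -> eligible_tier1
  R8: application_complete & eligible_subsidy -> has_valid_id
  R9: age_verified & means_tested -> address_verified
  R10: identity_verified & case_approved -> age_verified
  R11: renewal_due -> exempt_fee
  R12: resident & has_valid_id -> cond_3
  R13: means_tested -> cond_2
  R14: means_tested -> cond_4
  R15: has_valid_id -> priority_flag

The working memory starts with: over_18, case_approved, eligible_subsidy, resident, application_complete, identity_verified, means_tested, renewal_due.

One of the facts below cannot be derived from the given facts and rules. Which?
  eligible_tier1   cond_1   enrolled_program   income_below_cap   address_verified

Round 1: R8 [application_complete & eligible_subsidy -> has_valid_id]; R10 [identity_verified & case_approved -> age_verified]; R11 [renewal_due -> exempt_fee]; R13 [means_tested -> cond_2]; R14 [means_tested -> cond_4]. Adds has_valid_id, age_verified, exempt_fee, cond_2, cond_4.
Round 2: R1 [exempt_fee & over_18 -> enrolled_program]; R5 [case_approved & exempt_fee -> income_below_cap]; R9 [age_verified & means_tested -> address_verified]; R12 [resident & has_valid_id -> cond_3]; R15 [has_valid_id -> priority_flag]. Adds enrolled_program, income_below_cap, address_verified, cond_3, priority_flag.
Round 3: R7 [priority_flag & enrolled_program & address_verified -> eligible_tier1]. Adds eligible_tier1.
Derived: eligible_tier1 (round 3), enrolled_program (round 2), address_verified (round 2), income_below_cap (round 2). cond_1 never appears in any round.

cond_1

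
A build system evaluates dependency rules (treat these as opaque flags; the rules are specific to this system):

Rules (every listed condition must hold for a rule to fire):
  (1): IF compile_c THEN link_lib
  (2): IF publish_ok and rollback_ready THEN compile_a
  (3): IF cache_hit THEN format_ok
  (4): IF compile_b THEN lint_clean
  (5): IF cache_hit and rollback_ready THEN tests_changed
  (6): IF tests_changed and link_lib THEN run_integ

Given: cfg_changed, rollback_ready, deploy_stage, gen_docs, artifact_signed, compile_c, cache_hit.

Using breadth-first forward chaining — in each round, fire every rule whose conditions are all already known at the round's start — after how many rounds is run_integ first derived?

[1] (1) [IF compile_c THEN link_lib]; (3) [IF cache_hit THEN format_ok]; (5) [IF cache_hit and rollback_ready THEN tests_changed]. ⇒ new: link_lib, format_ok, tests_changed.
[2] (6) [IF tests_changed and link_lib THEN run_integ]. ⇒ new: run_integ.
run_integ first appears in round 2.

2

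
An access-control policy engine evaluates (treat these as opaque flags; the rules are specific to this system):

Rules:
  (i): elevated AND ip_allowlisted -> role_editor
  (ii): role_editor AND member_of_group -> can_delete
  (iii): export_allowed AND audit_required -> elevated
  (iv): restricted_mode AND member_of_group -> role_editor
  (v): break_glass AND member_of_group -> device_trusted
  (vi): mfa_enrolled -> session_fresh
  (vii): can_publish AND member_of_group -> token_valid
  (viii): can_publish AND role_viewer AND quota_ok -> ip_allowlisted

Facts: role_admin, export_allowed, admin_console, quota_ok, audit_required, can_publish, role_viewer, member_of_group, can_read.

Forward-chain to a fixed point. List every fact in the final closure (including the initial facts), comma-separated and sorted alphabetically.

admin_console, audit_required, can_delete, can_publish, can_read, elevated, export_allowed, ip_allowlisted, member_of_group, quota_ok, role_admin, role_editor, role_viewer, token_valid

Round 1 — (iii), (vii), (viii), derive elevated, token_valid, ip_allowlisted.
Round 2 — (i), derive role_editor.
Round 3 — (ii), derive can_delete.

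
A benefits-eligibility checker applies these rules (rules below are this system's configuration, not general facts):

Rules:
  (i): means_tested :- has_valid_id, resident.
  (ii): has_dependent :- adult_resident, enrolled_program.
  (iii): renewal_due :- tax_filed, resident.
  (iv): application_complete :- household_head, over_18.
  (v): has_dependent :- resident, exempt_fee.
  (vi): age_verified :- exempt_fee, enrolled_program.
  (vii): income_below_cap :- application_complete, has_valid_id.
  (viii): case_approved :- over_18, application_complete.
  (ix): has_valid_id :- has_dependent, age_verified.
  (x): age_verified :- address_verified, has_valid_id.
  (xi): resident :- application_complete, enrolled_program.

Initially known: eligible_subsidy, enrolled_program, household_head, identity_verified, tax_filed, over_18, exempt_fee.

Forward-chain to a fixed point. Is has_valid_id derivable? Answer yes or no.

yes

Round 1 — (iv), (vi), derive application_complete, age_verified.
Round 2 — (viii), (xi), derive case_approved, resident.
Round 3 — (iii), (v), derive renewal_due, has_dependent.
Round 4 — (ix), derive has_valid_id.
Round 5 — (i), (vii), derive means_tested, income_below_cap.
has_valid_id appears in round 4, so it is derivable.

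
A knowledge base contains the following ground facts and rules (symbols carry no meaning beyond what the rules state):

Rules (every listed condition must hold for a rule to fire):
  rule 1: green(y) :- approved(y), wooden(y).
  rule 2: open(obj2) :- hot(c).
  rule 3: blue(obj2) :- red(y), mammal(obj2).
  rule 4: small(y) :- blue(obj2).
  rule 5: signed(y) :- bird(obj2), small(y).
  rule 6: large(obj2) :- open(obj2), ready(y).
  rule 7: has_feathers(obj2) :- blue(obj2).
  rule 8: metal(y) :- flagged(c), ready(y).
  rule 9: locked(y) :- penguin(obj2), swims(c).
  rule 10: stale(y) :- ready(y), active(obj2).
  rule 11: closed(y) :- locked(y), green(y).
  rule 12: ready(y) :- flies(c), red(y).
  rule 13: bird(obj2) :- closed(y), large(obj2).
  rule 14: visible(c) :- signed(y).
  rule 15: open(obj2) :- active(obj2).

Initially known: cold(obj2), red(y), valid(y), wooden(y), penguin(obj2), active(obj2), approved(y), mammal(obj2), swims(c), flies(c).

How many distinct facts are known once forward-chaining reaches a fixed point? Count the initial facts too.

23

Round 1 fires rule 1, rule 3, rule 9, rule 12, rule 15, giving green(y), blue(obj2), locked(y), ready(y), open(obj2).
Round 2 fires rule 4, rule 6, rule 7, rule 10, rule 11, giving small(y), large(obj2), has_feathers(obj2), stale(y), closed(y).
Round 3 fires rule 13, giving bird(obj2).
Round 4 fires rule 5, giving signed(y).
Round 5 fires rule 14, giving visible(c).
Closure: {active(obj2), approved(y), bird(obj2), blue(obj2), closed(y), cold(obj2), flies(c), green(y), has_feathers(obj2), large(obj2), locked(y), mammal(obj2), open(obj2), penguin(obj2), ready(y), red(y), signed(y), small(y), stale(y), swims(c), valid(y), visible(c), wooden(y)} — 23 facts.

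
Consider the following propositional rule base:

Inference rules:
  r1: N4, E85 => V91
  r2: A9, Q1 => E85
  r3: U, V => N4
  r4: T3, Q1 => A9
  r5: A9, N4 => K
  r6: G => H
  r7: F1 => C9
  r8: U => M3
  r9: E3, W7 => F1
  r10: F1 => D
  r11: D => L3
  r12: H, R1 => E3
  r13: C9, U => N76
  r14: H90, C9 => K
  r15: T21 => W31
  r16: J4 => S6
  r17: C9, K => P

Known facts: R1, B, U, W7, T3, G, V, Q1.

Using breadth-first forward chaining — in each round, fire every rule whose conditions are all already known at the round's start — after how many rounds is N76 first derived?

5

Round 1 — r3, r4, r6, r8, derive N4, A9, H, M3.
Round 2 — r2, r5, r12, derive E85, K, E3.
Round 3 — r1, r9, derive V91, F1.
Round 4 — r7, r10, derive C9, D.
Round 5 — r11, r13, r17, derive L3, N76, P.
N76 first appears in round 5.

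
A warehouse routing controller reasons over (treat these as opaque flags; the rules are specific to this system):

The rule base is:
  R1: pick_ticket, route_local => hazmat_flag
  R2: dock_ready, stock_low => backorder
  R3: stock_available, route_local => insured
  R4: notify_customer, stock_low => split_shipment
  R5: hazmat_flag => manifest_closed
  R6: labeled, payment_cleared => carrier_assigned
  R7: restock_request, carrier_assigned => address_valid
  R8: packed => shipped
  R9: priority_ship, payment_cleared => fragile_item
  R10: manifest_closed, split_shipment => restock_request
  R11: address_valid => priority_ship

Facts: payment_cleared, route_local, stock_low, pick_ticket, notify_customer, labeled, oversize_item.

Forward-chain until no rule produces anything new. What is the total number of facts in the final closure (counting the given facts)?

15

Round 1: R1 [pick_ticket, route_local => hazmat_flag]; R4 [notify_customer, stock_low => split_shipment]; R6 [labeled, payment_cleared => carrier_assigned]. Adds hazmat_flag, split_shipment, carrier_assigned.
Round 2: R5 [hazmat_flag => manifest_closed]. Adds manifest_closed.
Round 3: R10 [manifest_closed, split_shipment => restock_request]. Adds restock_request.
Round 4: R7 [restock_request, carrier_assigned => address_valid]. Adds address_valid.
Round 5: R11 [address_valid => priority_ship]. Adds priority_ship.
Round 6: R9 [priority_ship, payment_cleared => fragile_item]. Adds fragile_item.
Closure: {address_valid, carrier_assigned, fragile_item, hazmat_flag, labeled, manifest_closed, notify_customer, oversize_item, payment_cleared, pick_ticket, priority_ship, restock_request, route_local, split_shipment, stock_low} — 15 facts.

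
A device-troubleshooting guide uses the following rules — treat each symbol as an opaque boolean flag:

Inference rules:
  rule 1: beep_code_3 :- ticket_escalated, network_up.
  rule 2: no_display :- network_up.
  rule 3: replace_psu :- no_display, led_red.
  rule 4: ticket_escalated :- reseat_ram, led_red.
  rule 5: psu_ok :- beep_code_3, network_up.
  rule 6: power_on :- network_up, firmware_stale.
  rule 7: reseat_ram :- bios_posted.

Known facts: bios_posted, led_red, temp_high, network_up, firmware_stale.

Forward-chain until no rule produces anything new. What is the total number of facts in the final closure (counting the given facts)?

12

Round 1 fires rule 2, rule 6, rule 7, giving no_display, power_on, reseat_ram.
Round 2 fires rule 3, rule 4, giving replace_psu, ticket_escalated.
Round 3 fires rule 1, giving beep_code_3.
Round 4 fires rule 5, giving psu_ok.
Closure: {beep_code_3, bios_posted, firmware_stale, led_red, network_up, no_display, power_on, psu_ok, replace_psu, reseat_ram, temp_high, ticket_escalated} — 12 facts.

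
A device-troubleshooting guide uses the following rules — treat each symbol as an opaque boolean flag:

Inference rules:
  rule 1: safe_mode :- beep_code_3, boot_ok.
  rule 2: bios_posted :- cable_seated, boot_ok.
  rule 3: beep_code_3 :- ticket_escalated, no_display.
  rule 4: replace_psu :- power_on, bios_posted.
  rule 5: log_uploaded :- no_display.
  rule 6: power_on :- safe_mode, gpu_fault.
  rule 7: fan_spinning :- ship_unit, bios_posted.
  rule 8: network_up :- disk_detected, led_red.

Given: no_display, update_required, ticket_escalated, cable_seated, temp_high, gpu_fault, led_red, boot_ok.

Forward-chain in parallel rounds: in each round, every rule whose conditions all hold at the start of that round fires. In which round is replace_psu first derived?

Round 1 — rule 2, rule 3, rule 5, derive bios_posted, beep_code_3, log_uploaded.
Round 2 — rule 1, derive safe_mode.
Round 3 — rule 6, derive power_on.
Round 4 — rule 4, derive replace_psu.
replace_psu first appears in round 4.

4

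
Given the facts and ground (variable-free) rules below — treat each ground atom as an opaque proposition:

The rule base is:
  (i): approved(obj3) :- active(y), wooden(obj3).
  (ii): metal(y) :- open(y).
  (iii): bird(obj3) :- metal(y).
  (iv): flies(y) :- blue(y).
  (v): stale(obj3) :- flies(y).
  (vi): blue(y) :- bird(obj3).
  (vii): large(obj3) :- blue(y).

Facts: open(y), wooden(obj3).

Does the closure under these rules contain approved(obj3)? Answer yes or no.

no

Round 1: (ii) [metal(y) :- open(y).]. New: metal(y).
Round 2: (iii) [bird(obj3) :- metal(y).]. New: bird(obj3).
Round 3: (vi) [blue(y) :- bird(obj3).]. New: blue(y).
Round 4: (iv) [flies(y) :- blue(y).]; (vii) [large(obj3) :- blue(y).]. New: flies(y), large(obj3).
Round 5: (v) [stale(obj3) :- flies(y).]. New: stale(obj3).
Fixed point reached. approved(obj3) is concluded only by (i); (i) needs active(y) (never derived).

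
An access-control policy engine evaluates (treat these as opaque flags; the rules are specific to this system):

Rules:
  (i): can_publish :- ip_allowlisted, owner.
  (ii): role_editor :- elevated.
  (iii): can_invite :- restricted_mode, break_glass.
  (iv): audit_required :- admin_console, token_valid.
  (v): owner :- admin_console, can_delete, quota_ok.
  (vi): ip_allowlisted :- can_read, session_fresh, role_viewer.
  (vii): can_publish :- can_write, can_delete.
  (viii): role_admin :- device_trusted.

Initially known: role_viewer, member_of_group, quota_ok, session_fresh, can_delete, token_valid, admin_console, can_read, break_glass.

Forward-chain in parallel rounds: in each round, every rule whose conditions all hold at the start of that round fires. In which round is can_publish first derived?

Round 1: (iv) [audit_required :- admin_console, token_valid.]; (v) [owner :- admin_console, can_delete, quota_ok.]; (vi) [ip_allowlisted :- can_read, session_fresh, role_viewer.]. Adds audit_required, owner, ip_allowlisted.
Round 2: (i) [can_publish :- ip_allowlisted, owner.]. Adds can_publish.
can_publish first appears in round 2.

2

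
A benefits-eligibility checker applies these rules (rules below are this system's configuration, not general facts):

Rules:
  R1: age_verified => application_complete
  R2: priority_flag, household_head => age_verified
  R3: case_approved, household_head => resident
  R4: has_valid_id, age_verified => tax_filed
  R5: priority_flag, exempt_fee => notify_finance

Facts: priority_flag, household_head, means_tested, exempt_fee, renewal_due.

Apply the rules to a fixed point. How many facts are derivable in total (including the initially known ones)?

8

Round 1 fires R2, R5, giving age_verified, notify_finance.
Round 2 fires R1, giving application_complete.
Closure: {age_verified, application_complete, exempt_fee, household_head, means_tested, notify_finance, priority_flag, renewal_due} — 8 facts.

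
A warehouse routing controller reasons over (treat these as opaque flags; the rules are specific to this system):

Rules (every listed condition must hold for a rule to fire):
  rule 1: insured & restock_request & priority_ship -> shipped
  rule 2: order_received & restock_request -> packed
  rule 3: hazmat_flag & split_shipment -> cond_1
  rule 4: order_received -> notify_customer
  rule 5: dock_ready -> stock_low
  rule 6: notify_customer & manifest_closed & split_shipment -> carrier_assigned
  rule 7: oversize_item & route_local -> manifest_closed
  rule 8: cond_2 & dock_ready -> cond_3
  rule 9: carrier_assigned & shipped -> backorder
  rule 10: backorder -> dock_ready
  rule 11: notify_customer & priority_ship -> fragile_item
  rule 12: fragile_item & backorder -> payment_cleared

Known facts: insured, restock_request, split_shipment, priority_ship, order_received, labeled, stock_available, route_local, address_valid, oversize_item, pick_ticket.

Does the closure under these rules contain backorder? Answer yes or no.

Round 1 — rule 1, rule 2, rule 4, rule 7, derive shipped, packed, notify_customer, manifest_closed.
Round 2 — rule 6, rule 11, derive carrier_assigned, fragile_item.
Round 3 — rule 9, derive backorder.
Round 4 — rule 10, rule 12, derive dock_ready, payment_cleared.
Round 5 — rule 5, derive stock_low.
backorder appears in round 3, so it is derivable.

yes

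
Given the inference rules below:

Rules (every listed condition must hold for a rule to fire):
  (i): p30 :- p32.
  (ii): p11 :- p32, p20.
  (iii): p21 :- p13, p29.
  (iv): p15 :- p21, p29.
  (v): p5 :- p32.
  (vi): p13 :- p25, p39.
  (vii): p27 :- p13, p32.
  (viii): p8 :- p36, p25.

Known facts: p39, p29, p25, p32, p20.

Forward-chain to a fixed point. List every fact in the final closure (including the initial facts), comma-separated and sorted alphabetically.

p11, p13, p15, p20, p21, p25, p27, p29, p30, p32, p39, p5

Round 1 — (i), (ii), (v), (vi), derive p30, p11, p5, p13.
Round 2 — (iii), (vii), derive p21, p27.
Round 3 — (iv), derive p15.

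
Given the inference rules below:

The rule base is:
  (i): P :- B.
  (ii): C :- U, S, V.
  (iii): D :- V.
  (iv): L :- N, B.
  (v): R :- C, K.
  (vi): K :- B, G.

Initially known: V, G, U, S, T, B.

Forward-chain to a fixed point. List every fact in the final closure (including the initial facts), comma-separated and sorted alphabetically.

B, C, D, G, K, P, R, S, T, U, V

Round 1 fires (i), (ii), (iii), (vi), giving P, C, D, K.
Round 2 fires (v), giving R.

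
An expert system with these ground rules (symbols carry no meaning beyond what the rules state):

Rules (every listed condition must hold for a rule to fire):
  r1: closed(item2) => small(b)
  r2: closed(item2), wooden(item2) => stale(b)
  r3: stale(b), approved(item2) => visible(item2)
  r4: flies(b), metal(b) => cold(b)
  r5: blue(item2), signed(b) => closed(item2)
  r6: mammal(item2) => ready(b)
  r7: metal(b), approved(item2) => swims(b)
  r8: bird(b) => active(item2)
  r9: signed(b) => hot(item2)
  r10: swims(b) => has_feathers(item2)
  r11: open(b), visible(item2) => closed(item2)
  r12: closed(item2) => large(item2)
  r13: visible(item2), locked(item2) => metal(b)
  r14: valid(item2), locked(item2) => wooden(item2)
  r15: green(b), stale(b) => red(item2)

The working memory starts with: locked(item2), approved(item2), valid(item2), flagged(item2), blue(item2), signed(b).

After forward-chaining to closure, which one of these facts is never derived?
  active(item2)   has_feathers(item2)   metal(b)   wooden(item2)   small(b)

active(item2)

Round 1 fires r5, r9, r14, giving closed(item2), hot(item2), wooden(item2).
Round 2 fires r1, r2, r12, giving small(b), stale(b), large(item2).
Round 3 fires r3, giving visible(item2).
Round 4 fires r13, giving metal(b).
Round 5 fires r7, giving swims(b).
Round 6 fires r10, giving has_feathers(item2).
Derived: metal(b) (round 4), small(b) (round 2), has_feathers(item2) (round 6), wooden(item2) (round 1). active(item2) never appears in any round.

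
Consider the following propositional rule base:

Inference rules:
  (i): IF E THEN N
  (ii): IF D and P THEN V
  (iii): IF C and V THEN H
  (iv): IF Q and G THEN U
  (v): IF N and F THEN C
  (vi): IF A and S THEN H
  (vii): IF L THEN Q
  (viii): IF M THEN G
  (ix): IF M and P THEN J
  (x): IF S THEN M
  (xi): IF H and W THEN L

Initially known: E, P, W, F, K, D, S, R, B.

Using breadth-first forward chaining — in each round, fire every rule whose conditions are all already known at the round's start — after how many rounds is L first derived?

4

Round 1: (i) [IF E THEN N]; (ii) [IF D and P THEN V]; (x) [IF S THEN M]. New: N, V, M.
Round 2: (v) [IF N and F THEN C]; (viii) [IF M THEN G]; (ix) [IF M and P THEN J]. New: C, G, J.
Round 3: (iii) [IF C and V THEN H]. New: H.
Round 4: (xi) [IF H and W THEN L]. New: L.
L first appears in round 4.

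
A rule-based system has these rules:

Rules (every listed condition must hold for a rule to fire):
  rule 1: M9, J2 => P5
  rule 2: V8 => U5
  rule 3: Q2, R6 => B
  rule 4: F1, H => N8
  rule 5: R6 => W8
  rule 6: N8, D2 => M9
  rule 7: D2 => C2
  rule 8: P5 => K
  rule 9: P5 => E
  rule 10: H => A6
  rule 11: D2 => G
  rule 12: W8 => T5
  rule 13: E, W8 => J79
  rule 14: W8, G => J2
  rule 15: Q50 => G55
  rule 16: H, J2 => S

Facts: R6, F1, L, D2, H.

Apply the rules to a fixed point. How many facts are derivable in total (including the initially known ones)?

18

Round 1 — rule 4, rule 5, rule 7, rule 10, rule 11, derive N8, W8, C2, A6, G.
Round 2 — rule 6, rule 12, rule 14, derive M9, T5, J2.
Round 3 — rule 1, rule 16, derive P5, S.
Round 4 — rule 8, rule 9, derive K, E.
Round 5 — rule 13, derive J79.
Closure: {A6, C2, D2, E, F1, G, H, J2, J79, K, L, M9, N8, P5, R6, S, T5, W8} — 18 facts.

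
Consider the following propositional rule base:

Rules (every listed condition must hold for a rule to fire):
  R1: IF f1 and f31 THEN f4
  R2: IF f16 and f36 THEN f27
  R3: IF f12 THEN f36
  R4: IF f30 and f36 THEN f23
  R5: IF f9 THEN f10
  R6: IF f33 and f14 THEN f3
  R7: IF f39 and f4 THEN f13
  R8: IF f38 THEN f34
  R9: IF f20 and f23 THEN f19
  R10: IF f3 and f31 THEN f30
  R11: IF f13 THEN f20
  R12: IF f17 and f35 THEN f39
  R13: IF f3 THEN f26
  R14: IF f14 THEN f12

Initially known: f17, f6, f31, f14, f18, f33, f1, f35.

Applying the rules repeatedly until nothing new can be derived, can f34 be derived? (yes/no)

Round 1: R1 [IF f1 and f31 THEN f4]; R6 [IF f33 and f14 THEN f3]; R12 [IF f17 and f35 THEN f39]; R14 [IF f14 THEN f12]. New: f4, f3, f39, f12.
Round 2: R3 [IF f12 THEN f36]; R7 [IF f39 and f4 THEN f13]; R10 [IF f3 and f31 THEN f30]; R13 [IF f3 THEN f26]. New: f36, f13, f30, f26.
Round 3: R4 [IF f30 and f36 THEN f23]; R11 [IF f13 THEN f20]. New: f23, f20.
Round 4: R9 [IF f20 and f23 THEN f19]. New: f19.
Fixed point reached. f34 is concluded only by R8; R8 needs f38 (never derived).

no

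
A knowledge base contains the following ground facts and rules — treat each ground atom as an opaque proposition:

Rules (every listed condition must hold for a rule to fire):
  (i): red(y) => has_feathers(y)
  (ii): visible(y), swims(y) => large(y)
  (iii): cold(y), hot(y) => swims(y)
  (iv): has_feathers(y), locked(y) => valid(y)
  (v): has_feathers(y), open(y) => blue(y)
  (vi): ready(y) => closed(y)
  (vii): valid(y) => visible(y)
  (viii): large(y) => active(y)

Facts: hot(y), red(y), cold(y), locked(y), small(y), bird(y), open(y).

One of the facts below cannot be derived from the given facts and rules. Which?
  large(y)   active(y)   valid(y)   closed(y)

closed(y)

[1] (i) [red(y) => has_feathers(y)]; (iii) [cold(y), hot(y) => swims(y)]. ⇒ new: has_feathers(y), swims(y).
[2] (iv) [has_feathers(y), locked(y) => valid(y)]; (v) [has_feathers(y), open(y) => blue(y)]. ⇒ new: valid(y), blue(y).
[3] (vii) [valid(y) => visible(y)]. ⇒ new: visible(y).
[4] (ii) [visible(y), swims(y) => large(y)]. ⇒ new: large(y).
[5] (viii) [large(y) => active(y)]. ⇒ new: active(y).
Derived: active(y) (round 5), valid(y) (round 2), large(y) (round 4). closed(y) never appears in any round.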